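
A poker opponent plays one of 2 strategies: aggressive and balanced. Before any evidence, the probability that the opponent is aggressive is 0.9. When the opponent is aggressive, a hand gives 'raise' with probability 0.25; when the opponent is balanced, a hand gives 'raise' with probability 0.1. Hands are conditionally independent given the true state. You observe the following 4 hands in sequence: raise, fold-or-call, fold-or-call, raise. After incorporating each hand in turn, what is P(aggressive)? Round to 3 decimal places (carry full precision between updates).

After 'raise': P(aggressive) = 0.25·0.9000 / (0.25·0.9000 + 0.1·0.1000) ≈ 0.9574
After 'fold-or-call': P(aggressive) = 0.75·0.9574 / (0.75·0.9574 + 0.9·0.0426) ≈ 0.9494
After 'fold-or-call': P(aggressive) = 0.75·0.9494 / (0.75·0.9494 + 0.9·0.0506) ≈ 0.9398
After 'raise': P(aggressive) = 0.25·0.9398 / (0.25·0.9398 + 0.1·0.0602) ≈ 0.9750

0.975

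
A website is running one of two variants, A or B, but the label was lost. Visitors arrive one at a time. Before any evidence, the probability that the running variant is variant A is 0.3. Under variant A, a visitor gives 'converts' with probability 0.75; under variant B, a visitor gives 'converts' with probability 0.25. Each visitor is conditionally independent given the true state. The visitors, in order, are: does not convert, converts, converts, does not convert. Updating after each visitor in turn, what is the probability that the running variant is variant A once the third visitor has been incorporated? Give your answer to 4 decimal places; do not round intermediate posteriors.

Apply Bayes' rule sequentially, carrying P(A) forward.
After 'does not convert': P(A) = 0.25·0.3000 / (0.25·0.3000 + 0.75·0.7000) ≈ 0.1250
After 'converts': P(A) = 0.75·0.1250 / (0.75·0.1250 + 0.25·0.8750) ≈ 0.3000
After 'converts': P(A) = 0.75·0.3000 / (0.75·0.3000 + 0.25·0.7000) ≈ 0.5625

0.5625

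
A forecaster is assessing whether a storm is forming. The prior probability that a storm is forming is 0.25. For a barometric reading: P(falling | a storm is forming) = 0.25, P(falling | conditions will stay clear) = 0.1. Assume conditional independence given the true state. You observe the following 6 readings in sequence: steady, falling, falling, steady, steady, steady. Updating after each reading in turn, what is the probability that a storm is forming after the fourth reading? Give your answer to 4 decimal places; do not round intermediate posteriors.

After 'steady': P(storm) = 0.75·0.2500 / (0.75·0.2500 + 0.9·0.7500) ≈ 0.2174
After 'falling': P(storm) = 0.25·0.2174 / (0.25·0.2174 + 0.1·0.7826) ≈ 0.4098
After 'falling': P(storm) = 0.25·0.4098 / (0.25·0.4098 + 0.1·0.5902) ≈ 0.6345
After 'steady': P(storm) = 0.75·0.6345 / (0.75·0.6345 + 0.9·0.3655) ≈ 0.5913

0.5913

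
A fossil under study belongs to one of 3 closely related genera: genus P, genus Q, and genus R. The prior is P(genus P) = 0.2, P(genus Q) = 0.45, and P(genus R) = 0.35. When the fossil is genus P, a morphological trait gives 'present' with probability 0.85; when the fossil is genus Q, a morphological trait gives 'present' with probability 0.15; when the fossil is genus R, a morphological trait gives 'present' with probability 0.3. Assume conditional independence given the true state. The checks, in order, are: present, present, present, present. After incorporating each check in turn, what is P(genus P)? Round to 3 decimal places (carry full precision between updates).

After 'present': normaliser = 0.85·0.2000 + 0.15·0.4500 + 0.3·0.3500; P(genus P) ≈ 0.4964, P(genus Q) ≈ 0.1971, P(genus R) ≈ 0.3066
After 'present': normaliser = 0.85·0.4964 + 0.15·0.1971 + 0.3·0.3066; P(genus P) ≈ 0.7764, P(genus Q) ≈ 0.0544, P(genus R) ≈ 0.1692
After 'present': normaliser = 0.85·0.7764 + 0.15·0.0544 + 0.3·0.1692; P(genus P) ≈ 0.9180, P(genus Q) ≈ 0.0114, P(genus R) ≈ 0.0706
After 'present': normaliser = 0.85·0.9180 + 0.15·0.0114 + 0.3·0.0706; P(genus P) ≈ 0.9715, P(genus Q) ≈ 0.0021, P(genus R) ≈ 0.0264

0.971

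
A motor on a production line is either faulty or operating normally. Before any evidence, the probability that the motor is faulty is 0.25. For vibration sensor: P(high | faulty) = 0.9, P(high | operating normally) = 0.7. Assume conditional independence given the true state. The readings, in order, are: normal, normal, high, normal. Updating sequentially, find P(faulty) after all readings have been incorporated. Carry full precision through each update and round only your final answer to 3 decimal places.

0.016

After 'normal': P(faulty) = 0.1·0.2500 / (0.1·0.2500 + 0.3·0.7500) ≈ 0.1000
After 'normal': P(faulty) = 0.1·0.1000 / (0.1·0.1000 + 0.3·0.9000) ≈ 0.0357
After 'high': P(faulty) = 0.9·0.0357 / (0.9·0.0357 + 0.7·0.9643) ≈ 0.0455
After 'normal': P(faulty) = 0.1·0.0455 / (0.1·0.0455 + 0.3·0.9545) ≈ 0.0156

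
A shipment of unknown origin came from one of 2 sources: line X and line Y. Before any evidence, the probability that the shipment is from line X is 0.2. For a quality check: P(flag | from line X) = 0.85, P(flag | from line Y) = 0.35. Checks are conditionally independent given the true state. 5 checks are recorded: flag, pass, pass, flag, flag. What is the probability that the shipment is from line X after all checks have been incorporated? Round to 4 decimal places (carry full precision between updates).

Apply Bayes' rule sequentially, carrying P(line X) forward.
After 'flag': P(line X) = 0.85·0.2000 / (0.85·0.2000 + 0.35·0.8000) ≈ 0.3778
After 'pass': P(line X) = 0.15·0.3778 / (0.15·0.3778 + 0.65·0.6222) ≈ 0.1229
After 'pass': P(line X) = 0.15·0.1229 / (0.15·0.1229 + 0.65·0.8771) ≈ 0.0313
After 'flag': P(line X) = 0.85·0.0313 / (0.85·0.0313 + 0.35·0.9687) ≈ 0.0728
After 'flag': P(line X) = 0.85·0.0728 / (0.85·0.0728 + 0.35·0.9272) ≈ 0.1602

0.1602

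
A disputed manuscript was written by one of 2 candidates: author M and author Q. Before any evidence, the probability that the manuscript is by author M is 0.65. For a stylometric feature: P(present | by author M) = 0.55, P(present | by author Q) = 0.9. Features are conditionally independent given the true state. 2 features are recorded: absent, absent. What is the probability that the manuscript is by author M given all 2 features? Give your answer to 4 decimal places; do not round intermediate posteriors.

0.9741

After 'absent': P(author M) = 0.45·0.6500 / (0.45·0.6500 + 0.1·0.3500) ≈ 0.8931
After 'absent': P(author M) = 0.45·0.8931 / (0.45·0.8931 + 0.1·0.1069) ≈ 0.9741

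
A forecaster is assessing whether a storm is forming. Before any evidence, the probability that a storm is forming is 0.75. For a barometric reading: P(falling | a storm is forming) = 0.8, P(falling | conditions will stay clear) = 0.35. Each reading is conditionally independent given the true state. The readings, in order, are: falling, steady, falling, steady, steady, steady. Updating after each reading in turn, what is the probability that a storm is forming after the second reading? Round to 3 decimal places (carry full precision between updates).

After 'falling': P(storm) = 0.8·0.7500 / (0.8·0.7500 + 0.35·0.2500) ≈ 0.8727
After 'steady': P(storm) = 0.2·0.8727 / (0.2·0.8727 + 0.65·0.1273) ≈ 0.6784

0.678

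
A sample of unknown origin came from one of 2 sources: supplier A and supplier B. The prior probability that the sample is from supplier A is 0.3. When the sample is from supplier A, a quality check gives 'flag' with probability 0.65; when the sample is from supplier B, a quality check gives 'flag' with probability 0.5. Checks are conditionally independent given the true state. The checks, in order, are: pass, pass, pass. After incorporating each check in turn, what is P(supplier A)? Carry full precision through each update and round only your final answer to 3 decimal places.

After 'pass': P(supplier A) = 0.35·0.3000 / (0.35·0.3000 + 0.5·0.7000) ≈ 0.2308
After 'pass': P(supplier A) = 0.35·0.2308 / (0.35·0.2308 + 0.5·0.7692) ≈ 0.1736
After 'pass': P(supplier A) = 0.35·0.1736 / (0.35·0.1736 + 0.5·0.8264) ≈ 0.1282

0.128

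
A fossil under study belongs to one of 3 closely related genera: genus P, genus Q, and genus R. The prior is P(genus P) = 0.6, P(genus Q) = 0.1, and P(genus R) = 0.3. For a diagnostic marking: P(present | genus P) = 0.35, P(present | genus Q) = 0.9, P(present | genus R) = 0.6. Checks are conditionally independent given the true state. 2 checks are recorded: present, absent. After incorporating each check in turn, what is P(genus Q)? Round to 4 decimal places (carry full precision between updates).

After 'present': normaliser = 0.35·0.6000 + 0.9·0.1000 + 0.6·0.3000; P(genus P) ≈ 0.4375, P(genus Q) ≈ 0.1875, P(genus R) ≈ 0.3750
After 'absent': normaliser = 0.65·0.4375 + 0.1·0.1875 + 0.4·0.3750; P(genus P) ≈ 0.6276, P(genus Q) ≈ 0.0414, P(genus R) ≈ 0.3310

0.0414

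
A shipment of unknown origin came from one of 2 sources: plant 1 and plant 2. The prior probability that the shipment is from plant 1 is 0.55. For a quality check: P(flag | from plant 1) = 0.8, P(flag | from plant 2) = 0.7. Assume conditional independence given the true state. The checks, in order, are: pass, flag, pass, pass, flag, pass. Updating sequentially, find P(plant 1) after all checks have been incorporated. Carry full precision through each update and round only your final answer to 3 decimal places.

Each posterior becomes the prior for the next update.
After 'pass': P(plant 1) = 0.2·0.5500 / (0.2·0.5500 + 0.3·0.4500) ≈ 0.4490
After 'flag': P(plant 1) = 0.8·0.4490 / (0.8·0.4490 + 0.7·0.5510) ≈ 0.4822
After 'pass': P(plant 1) = 0.2·0.4822 / (0.2·0.4822 + 0.3·0.5178) ≈ 0.3830
After 'pass': P(plant 1) = 0.2·0.3830 / (0.2·0.3830 + 0.3·0.6170) ≈ 0.2927
After 'flag': P(plant 1) = 0.8·0.2927 / (0.8·0.2927 + 0.7·0.7073) ≈ 0.3211
After 'pass': P(plant 1) = 0.2·0.3211 / (0.2·0.3211 + 0.3·0.6789) ≈ 0.2397

0.240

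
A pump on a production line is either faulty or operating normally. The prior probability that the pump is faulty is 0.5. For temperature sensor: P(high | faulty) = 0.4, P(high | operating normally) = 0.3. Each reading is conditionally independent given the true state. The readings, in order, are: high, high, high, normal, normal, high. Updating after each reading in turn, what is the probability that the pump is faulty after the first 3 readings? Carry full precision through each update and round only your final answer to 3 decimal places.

0.703

Apply Bayes' rule sequentially, carrying P(faulty) forward.
After 'high': P(faulty) = 0.4·0.5000 / (0.4·0.5000 + 0.3·0.5000) ≈ 0.5714
After 'high': P(faulty) = 0.4·0.5714 / (0.4·0.5714 + 0.3·0.4286) ≈ 0.6400
After 'high': P(faulty) = 0.4·0.6400 / (0.4·0.6400 + 0.3·0.3600) ≈ 0.7033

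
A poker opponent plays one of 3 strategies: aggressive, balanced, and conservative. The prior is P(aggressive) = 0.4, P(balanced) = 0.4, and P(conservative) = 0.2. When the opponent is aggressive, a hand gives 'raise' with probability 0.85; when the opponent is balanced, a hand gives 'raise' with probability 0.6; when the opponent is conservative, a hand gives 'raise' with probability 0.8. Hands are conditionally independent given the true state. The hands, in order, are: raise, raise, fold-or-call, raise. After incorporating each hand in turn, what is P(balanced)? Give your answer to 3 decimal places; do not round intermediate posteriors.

After 'raise': normaliser = 0.85·0.4000 + 0.6·0.4000 + 0.8·0.2000; P(aggressive) ≈ 0.4595, P(balanced) ≈ 0.3243, P(conservative) ≈ 0.2162
After 'raise': normaliser = 0.85·0.4595 + 0.6·0.3243 + 0.8·0.2162; P(aggressive) ≈ 0.5152, P(balanced) ≈ 0.2567, P(conservative) ≈ 0.2282
After 'fold-or-call': normaliser = 0.15·0.5152 + 0.4·0.2567 + 0.2·0.2282; P(aggressive) ≈ 0.3426, P(balanced) ≈ 0.4552, P(conservative) ≈ 0.2023
After 'raise': normaliser = 0.85·0.3426 + 0.6·0.4552 + 0.8·0.2023; P(aggressive) ≈ 0.4010, P(balanced) ≈ 0.3761, P(conservative) ≈ 0.2229

0.376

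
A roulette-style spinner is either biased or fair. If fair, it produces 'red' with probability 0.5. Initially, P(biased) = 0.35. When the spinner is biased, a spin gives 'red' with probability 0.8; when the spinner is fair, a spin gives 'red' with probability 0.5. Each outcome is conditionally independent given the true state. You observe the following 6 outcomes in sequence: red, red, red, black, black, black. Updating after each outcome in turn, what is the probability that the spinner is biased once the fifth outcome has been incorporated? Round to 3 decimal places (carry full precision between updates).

After 'red': P(biased) = 0.8·0.3500 / (0.8·0.3500 + 0.5·0.6500) ≈ 0.4628
After 'red': P(biased) = 0.8·0.4628 / (0.8·0.4628 + 0.5·0.5372) ≈ 0.5796
After 'red': P(biased) = 0.8·0.5796 / (0.8·0.5796 + 0.5·0.4204) ≈ 0.6880
After 'black': P(biased) = 0.2·0.6880 / (0.2·0.6880 + 0.5·0.3120) ≈ 0.4687
After 'black': P(biased) = 0.2·0.4687 / (0.2·0.4687 + 0.5·0.5313) ≈ 0.2608

0.261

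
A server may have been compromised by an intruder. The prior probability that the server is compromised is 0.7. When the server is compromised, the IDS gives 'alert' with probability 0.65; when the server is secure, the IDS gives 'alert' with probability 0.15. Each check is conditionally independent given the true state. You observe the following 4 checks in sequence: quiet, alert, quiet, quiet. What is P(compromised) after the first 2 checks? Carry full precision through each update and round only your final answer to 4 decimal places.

0.8063

After 'quiet': P(compromised) = 0.35·0.7000 / (0.35·0.7000 + 0.85·0.3000) ≈ 0.4900
After 'alert': P(compromised) = 0.65·0.4900 / (0.65·0.4900 + 0.15·0.5100) ≈ 0.8063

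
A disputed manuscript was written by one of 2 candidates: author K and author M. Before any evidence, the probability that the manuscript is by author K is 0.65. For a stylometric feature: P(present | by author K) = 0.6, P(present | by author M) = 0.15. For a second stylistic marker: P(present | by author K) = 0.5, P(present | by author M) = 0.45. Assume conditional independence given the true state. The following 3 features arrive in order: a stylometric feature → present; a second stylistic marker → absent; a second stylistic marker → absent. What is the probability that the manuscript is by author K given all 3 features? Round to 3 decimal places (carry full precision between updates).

0.860

After a stylometric feature='present': P(author K) = 0.6·0.6500 / (0.6·0.6500 + 0.15·0.3500) ≈ 0.8814
After a second stylistic marker='absent': P(author K) = 0.5·0.8814 / (0.5·0.8814 + 0.55·0.1186) ≈ 0.8710
After a second stylistic marker='absent': P(author K) = 0.5·0.8710 / (0.5·0.8710 + 0.55·0.1290) ≈ 0.8599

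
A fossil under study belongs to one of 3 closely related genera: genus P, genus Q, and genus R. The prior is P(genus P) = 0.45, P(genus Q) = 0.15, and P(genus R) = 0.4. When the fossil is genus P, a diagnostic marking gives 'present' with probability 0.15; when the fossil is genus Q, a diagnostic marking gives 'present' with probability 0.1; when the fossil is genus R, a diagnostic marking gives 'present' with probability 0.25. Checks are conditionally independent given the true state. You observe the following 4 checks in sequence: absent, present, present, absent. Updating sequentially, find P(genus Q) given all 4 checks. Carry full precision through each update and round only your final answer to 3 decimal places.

After 'absent': normaliser = 0.85·0.4500 + 0.9·0.1500 + 0.75·0.4000; P(genus P) ≈ 0.4679, P(genus Q) ≈ 0.1651, P(genus R) ≈ 0.3670
After 'present': normaliser = 0.15·0.4679 + 0.1·0.1651 + 0.25·0.3670; P(genus P) ≈ 0.3933, P(genus Q) ≈ 0.0925, P(genus R) ≈ 0.5141
After 'present': normaliser = 0.15·0.3933 + 0.1·0.0925 + 0.25·0.5141; P(genus P) ≈ 0.2998, P(genus Q) ≈ 0.0470, P(genus R) ≈ 0.6532
After 'absent': normaliser = 0.85·0.2998 + 0.9·0.0470 + 0.75·0.6532; P(genus P) ≈ 0.3238, P(genus Q) ≈ 0.0538, P(genus R) ≈ 0.6224

0.054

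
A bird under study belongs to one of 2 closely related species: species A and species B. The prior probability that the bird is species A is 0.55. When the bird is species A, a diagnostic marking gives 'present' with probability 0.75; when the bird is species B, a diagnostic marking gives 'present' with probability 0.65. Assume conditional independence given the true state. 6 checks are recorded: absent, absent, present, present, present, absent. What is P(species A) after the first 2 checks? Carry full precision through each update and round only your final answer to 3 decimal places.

0.384

After 'absent': P(species A) = 0.25·0.5500 / (0.25·0.5500 + 0.35·0.4500) ≈ 0.4661
After 'absent': P(species A) = 0.25·0.4661 / (0.25·0.4661 + 0.35·0.5339) ≈ 0.3841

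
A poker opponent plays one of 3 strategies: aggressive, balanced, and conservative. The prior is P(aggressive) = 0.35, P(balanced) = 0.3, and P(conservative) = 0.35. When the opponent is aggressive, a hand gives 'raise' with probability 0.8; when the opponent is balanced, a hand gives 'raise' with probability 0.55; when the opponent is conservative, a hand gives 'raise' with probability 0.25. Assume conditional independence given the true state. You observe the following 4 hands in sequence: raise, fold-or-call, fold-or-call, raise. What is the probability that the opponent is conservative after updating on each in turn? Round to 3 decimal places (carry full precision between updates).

After 'raise': normaliser = 0.8·0.3500 + 0.55·0.3000 + 0.25·0.3500; P(aggressive) ≈ 0.5258, P(balanced) ≈ 0.3099, P(conservative) ≈ 0.1643
After 'fold-or-call': normaliser = 0.2·0.5258 + 0.45·0.3099 + 0.75·0.1643; P(aggressive) ≈ 0.2859, P(balanced) ≈ 0.3791, P(conservative) ≈ 0.3350
After 'fold-or-call': normaliser = 0.2·0.2859 + 0.45·0.3791 + 0.75·0.3350; P(aggressive) ≈ 0.1194, P(balanced) ≈ 0.3561, P(conservative) ≈ 0.5245
After 'raise': normaliser = 0.8·0.1194 + 0.55·0.3561 + 0.25·0.5245; P(aggressive) ≈ 0.2260, P(balanced) ≈ 0.4636, P(conservative) ≈ 0.3104

0.310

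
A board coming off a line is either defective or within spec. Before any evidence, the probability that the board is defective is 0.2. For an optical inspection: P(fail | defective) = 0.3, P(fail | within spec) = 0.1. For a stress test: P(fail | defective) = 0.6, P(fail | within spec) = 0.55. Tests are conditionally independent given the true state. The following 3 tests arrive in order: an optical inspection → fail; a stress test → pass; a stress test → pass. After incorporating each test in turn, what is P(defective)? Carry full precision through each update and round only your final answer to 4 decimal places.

0.3721

After an optical inspection='fail': P(defective) = 0.3·0.2000 / (0.3·0.2000 + 0.1·0.8000) ≈ 0.4286
After a stress test='pass': P(defective) = 0.4·0.4286 / (0.4·0.4286 + 0.45·0.5714) ≈ 0.4000
After a stress test='pass': P(defective) = 0.4·0.4000 / (0.4·0.4000 + 0.45·0.6000) ≈ 0.3721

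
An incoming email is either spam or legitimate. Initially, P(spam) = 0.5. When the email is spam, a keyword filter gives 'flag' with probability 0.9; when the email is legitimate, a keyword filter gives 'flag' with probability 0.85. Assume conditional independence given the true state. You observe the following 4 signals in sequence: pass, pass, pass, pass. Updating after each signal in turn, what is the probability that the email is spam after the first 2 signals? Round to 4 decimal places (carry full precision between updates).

After 'pass': P(spam) = 0.1·0.5000 / (0.1·0.5000 + 0.15·0.5000) ≈ 0.4000
After 'pass': P(spam) = 0.1·0.4000 / (0.1·0.4000 + 0.15·0.6000) ≈ 0.3077

0.3077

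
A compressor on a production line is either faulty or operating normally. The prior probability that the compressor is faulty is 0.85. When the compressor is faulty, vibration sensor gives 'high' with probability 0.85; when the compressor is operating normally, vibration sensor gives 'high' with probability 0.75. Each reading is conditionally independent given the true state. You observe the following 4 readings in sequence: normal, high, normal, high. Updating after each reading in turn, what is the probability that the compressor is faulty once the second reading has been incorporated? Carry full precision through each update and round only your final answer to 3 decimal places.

0.794

Apply Bayes' rule sequentially, carrying P(faulty) forward.
After 'normal': P(faulty) = 0.15·0.8500 / (0.15·0.8500 + 0.25·0.1500) ≈ 0.7727
After 'high': P(faulty) = 0.85·0.7727 / (0.85·0.7727 + 0.75·0.2273) ≈ 0.7940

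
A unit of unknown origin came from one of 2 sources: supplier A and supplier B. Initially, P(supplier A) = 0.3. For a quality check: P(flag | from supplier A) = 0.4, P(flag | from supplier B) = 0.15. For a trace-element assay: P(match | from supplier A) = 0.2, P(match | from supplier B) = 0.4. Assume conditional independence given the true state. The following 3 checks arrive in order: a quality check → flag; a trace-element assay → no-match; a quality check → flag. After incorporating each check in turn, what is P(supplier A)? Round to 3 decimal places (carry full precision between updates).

After a quality check='flag': P(supplier A) = 0.4·0.3000 / (0.4·0.3000 + 0.15·0.7000) ≈ 0.5333
After a trace-element assay='no-match': P(supplier A) = 0.8·0.5333 / (0.8·0.5333 + 0.6·0.4667) ≈ 0.6038
After a quality check='flag': P(supplier A) = 0.4·0.6038 / (0.4·0.6038 + 0.15·0.3962) ≈ 0.8025

0.803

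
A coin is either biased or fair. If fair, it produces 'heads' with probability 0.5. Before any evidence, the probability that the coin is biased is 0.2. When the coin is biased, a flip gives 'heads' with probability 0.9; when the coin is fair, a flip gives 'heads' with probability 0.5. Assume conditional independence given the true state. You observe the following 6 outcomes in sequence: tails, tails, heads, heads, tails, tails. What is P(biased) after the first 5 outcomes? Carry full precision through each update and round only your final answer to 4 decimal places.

0.0064

After 'tails': P(biased) = 0.1·0.2000 / (0.1·0.2000 + 0.5·0.8000) ≈ 0.0476
After 'tails': P(biased) = 0.1·0.0476 / (0.1·0.0476 + 0.5·0.9524) ≈ 0.0099
After 'heads': P(biased) = 0.9·0.0099 / (0.9·0.0099 + 0.5·0.9901) ≈ 0.0177
After 'heads': P(biased) = 0.9·0.0177 / (0.9·0.0177 + 0.5·0.9823) ≈ 0.0314
After 'tails': P(biased) = 0.1·0.0314 / (0.1·0.0314 + 0.5·0.9686) ≈ 0.0064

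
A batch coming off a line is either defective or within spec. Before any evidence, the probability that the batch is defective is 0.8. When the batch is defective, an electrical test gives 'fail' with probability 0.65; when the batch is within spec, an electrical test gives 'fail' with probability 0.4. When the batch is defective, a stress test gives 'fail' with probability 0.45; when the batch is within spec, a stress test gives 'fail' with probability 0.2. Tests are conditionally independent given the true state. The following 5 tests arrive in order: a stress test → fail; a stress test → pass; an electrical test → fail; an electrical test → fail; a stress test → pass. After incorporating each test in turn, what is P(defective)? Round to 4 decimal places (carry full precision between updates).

0.9183

Each posterior becomes the prior for the next update.
After a stress test='fail': P(defective) = 0.45·0.8000 / (0.45·0.8000 + 0.2·0.2000) ≈ 0.9000
After a stress test='pass': P(defective) = 0.55·0.9000 / (0.55·0.9000 + 0.8·0.1000) ≈ 0.8609
After an electrical test='fail': P(defective) = 0.65·0.8609 / (0.65·0.8609 + 0.4·0.1391) ≈ 0.9095
After an electrical test='fail': P(defective) = 0.65·0.9095 / (0.65·0.9095 + 0.4·0.0905) ≈ 0.9423
After a stress test='pass': P(defective) = 0.55·0.9423 / (0.55·0.9423 + 0.8·0.0577) ≈ 0.9183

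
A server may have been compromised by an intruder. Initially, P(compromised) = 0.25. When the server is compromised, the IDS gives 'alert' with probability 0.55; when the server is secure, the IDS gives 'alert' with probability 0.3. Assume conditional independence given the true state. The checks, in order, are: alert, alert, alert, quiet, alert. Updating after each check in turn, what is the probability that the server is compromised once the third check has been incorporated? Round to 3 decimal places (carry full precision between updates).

0.673

After 'alert': P(compromised) = 0.55·0.2500 / (0.55·0.2500 + 0.3·0.7500) ≈ 0.3793
After 'alert': P(compromised) = 0.55·0.3793 / (0.55·0.3793 + 0.3·0.6207) ≈ 0.5284
After 'alert': P(compromised) = 0.55·0.5284 / (0.55·0.5284 + 0.3·0.4716) ≈ 0.6726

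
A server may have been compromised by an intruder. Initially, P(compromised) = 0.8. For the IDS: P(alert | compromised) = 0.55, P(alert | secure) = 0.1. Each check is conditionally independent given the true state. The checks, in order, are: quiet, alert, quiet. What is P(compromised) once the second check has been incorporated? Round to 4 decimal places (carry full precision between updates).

0.9167

After 'quiet': P(compromised) = 0.45·0.8000 / (0.45·0.8000 + 0.9·0.2000) ≈ 0.6667
After 'alert': P(compromised) = 0.55·0.6667 / (0.55·0.6667 + 0.1·0.3333) ≈ 0.9167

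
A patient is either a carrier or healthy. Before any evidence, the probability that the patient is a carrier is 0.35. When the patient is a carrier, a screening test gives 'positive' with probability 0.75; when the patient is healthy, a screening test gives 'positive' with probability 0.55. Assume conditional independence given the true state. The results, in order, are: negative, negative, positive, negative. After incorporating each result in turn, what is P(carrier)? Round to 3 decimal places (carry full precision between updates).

0.112

After 'negative': P(carrier) = 0.25·0.3500 / (0.25·0.3500 + 0.45·0.6500) ≈ 0.2303
After 'negative': P(carrier) = 0.25·0.2303 / (0.25·0.2303 + 0.45·0.7697) ≈ 0.1425
After 'positive': P(carrier) = 0.75·0.1425 / (0.75·0.1425 + 0.55·0.8575) ≈ 0.1848
After 'negative': P(carrier) = 0.25·0.1848 / (0.25·0.1848 + 0.45·0.8152) ≈ 0.1118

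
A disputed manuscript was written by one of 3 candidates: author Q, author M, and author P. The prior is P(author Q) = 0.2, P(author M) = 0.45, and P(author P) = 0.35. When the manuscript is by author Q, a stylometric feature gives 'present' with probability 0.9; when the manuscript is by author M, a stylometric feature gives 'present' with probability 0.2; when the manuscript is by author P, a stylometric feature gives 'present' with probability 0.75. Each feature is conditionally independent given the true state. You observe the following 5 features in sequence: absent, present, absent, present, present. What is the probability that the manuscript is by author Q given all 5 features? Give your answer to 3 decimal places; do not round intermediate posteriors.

0.112

After 'absent': normaliser = 0.1·0.2000 + 0.8·0.4500 + 0.25·0.3500; P(author Q) ≈ 0.0428, P(author M) ≈ 0.7701, P(author P) ≈ 0.1872
After 'present': normaliser = 0.9·0.0428 + 0.2·0.7701 + 0.75·0.1872; P(author Q) ≈ 0.1157, P(author M) ≈ 0.4627, P(author P) ≈ 0.4217
After 'absent': normaliser = 0.1·0.1157 + 0.8·0.4627 + 0.25·0.4217; P(author Q) ≈ 0.0237, P(author M) ≈ 0.7598, P(author P) ≈ 0.2164
After 'present': normaliser = 0.9·0.0237 + 0.2·0.7598 + 0.75·0.2164; P(author Q) ≈ 0.0637, P(author M) ≈ 0.4527, P(author P) ≈ 0.4836
After 'present': normaliser = 0.9·0.0637 + 0.2·0.4527 + 0.75·0.4836; P(author Q) ≈ 0.1122, P(author M) ≈ 0.1774, P(author P) ≈ 0.7104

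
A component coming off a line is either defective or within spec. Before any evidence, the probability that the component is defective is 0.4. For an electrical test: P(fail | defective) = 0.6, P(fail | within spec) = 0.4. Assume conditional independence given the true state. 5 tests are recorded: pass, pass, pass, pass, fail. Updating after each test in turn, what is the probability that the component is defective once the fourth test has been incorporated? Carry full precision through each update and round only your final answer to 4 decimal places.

After 'pass': P(defective) = 0.4·0.4000 / (0.4·0.4000 + 0.6·0.6000) ≈ 0.3077
After 'pass': P(defective) = 0.4·0.3077 / (0.4·0.3077 + 0.6·0.6923) ≈ 0.2286
After 'pass': P(defective) = 0.4·0.2286 / (0.4·0.2286 + 0.6·0.7714) ≈ 0.1649
After 'pass': P(defective) = 0.4·0.1649 / (0.4·0.1649 + 0.6·0.8351) ≈ 0.1164

0.1164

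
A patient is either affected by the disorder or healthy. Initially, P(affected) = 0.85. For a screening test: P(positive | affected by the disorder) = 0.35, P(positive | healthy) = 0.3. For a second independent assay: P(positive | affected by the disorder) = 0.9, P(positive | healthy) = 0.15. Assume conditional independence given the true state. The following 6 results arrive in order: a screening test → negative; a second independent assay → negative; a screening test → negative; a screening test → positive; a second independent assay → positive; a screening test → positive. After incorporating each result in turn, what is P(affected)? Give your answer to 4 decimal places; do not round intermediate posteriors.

After a screening test='negative': P(affected) = 0.65·0.8500 / (0.65·0.8500 + 0.7·0.1500) ≈ 0.8403
After a second independent assay='negative': P(affected) = 0.1·0.8403 / (0.1·0.8403 + 0.85·0.1597) ≈ 0.3824
After a screening test='negative': P(affected) = 0.65·0.3824 / (0.65·0.3824 + 0.7·0.6176) ≈ 0.3650
After a screening test='positive': P(affected) = 0.35·0.3650 / (0.35·0.3650 + 0.3·0.6350) ≈ 0.4014
After a second independent assay='positive': P(affected) = 0.9·0.4014 / (0.9·0.4014 + 0.15·0.5986) ≈ 0.8009
After a screening test='positive': P(affected) = 0.35·0.8009 / (0.35·0.8009 + 0.3·0.1991) ≈ 0.8244

0.8244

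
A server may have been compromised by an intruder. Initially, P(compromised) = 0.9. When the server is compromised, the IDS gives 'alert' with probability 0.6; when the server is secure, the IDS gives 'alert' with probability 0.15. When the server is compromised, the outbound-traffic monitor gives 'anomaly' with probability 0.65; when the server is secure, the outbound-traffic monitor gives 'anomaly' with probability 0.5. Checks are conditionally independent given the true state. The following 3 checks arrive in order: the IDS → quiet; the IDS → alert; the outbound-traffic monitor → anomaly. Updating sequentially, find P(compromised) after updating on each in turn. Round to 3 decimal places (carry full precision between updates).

After the IDS='quiet': P(compromised) = 0.4·0.9000 / (0.4·0.9000 + 0.85·0.1000) ≈ 0.8090
After the IDS='alert': P(compromised) = 0.6·0.8090 / (0.6·0.8090 + 0.15·0.1910) ≈ 0.9443
After the outbound-traffic monitor='anomaly': P(compromised) = 0.65·0.9443 / (0.65·0.9443 + 0.5·0.0557) ≈ 0.9566

0.957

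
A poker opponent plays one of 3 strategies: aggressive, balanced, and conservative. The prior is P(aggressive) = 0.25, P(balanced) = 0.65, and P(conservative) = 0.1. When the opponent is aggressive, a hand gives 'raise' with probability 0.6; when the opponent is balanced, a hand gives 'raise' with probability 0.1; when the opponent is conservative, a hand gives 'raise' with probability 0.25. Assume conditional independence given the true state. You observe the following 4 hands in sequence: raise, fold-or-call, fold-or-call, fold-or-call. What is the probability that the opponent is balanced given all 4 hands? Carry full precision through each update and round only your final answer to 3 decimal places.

After 'raise': normaliser = 0.6·0.2500 + 0.1·0.6500 + 0.25·0.1000; P(aggressive) ≈ 0.6250, P(balanced) ≈ 0.2708, P(conservative) ≈ 0.1042
After 'fold-or-call': normaliser = 0.4·0.6250 + 0.9·0.2708 + 0.75·0.1042; P(aggressive) ≈ 0.4372, P(balanced) ≈ 0.4262, P(conservative) ≈ 0.1366
After 'fold-or-call': normaliser = 0.4·0.4372 + 0.9·0.4262 + 0.75·0.1366; P(aggressive) ≈ 0.2646, P(balanced) ≈ 0.5804, P(conservative) ≈ 0.1550
After 'fold-or-call': normaliser = 0.4·0.2646 + 0.9·0.5804 + 0.75·0.1550; P(aggressive) ≈ 0.1422, P(balanced) ≈ 0.7017, P(conservative) ≈ 0.1562

0.702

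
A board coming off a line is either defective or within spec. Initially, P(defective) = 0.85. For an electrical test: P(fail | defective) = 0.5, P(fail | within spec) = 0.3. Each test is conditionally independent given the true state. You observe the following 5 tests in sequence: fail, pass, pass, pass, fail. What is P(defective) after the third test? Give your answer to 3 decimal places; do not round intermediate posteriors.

After 'fail': P(defective) = 0.5·0.8500 / (0.5·0.8500 + 0.3·0.1500) ≈ 0.9043
After 'pass': P(defective) = 0.5·0.9043 / (0.5·0.9043 + 0.7·0.0957) ≈ 0.8709
After 'pass': P(defective) = 0.5·0.8709 / (0.5·0.8709 + 0.7·0.1291) ≈ 0.8281

0.828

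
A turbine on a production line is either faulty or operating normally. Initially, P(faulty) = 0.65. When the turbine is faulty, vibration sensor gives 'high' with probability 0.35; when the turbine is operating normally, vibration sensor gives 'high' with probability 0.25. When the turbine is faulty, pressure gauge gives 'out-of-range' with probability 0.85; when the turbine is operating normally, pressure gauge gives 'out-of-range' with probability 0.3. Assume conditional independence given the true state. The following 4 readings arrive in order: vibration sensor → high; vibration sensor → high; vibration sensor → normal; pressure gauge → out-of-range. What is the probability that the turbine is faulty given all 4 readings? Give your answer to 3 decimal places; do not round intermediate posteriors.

0.899

After vibration sensor='high': P(faulty) = 0.35·0.6500 / (0.35·0.6500 + 0.25·0.3500) ≈ 0.7222
After vibration sensor='high': P(faulty) = 0.35·0.7222 / (0.35·0.7222 + 0.25·0.2778) ≈ 0.7845
After vibration sensor='normal': P(faulty) = 0.65·0.7845 / (0.65·0.7845 + 0.75·0.2155) ≈ 0.7593
After pressure gauge='out-of-range': P(faulty) = 0.85·0.7593 / (0.85·0.7593 + 0.3·0.2407) ≈ 0.8994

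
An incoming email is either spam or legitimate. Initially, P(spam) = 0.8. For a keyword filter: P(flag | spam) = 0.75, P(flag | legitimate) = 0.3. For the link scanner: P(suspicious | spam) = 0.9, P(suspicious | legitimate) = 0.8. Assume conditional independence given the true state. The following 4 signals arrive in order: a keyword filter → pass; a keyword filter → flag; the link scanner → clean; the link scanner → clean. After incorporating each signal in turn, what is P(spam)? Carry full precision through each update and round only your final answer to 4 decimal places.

0.4717

After a keyword filter='pass': P(spam) = 0.25·0.8000 / (0.25·0.8000 + 0.7·0.2000) ≈ 0.5882
After a keyword filter='flag': P(spam) = 0.75·0.5882 / (0.75·0.5882 + 0.3·0.4118) ≈ 0.7812
After the link scanner='clean': P(spam) = 0.1·0.7812 / (0.1·0.7812 + 0.2·0.2188) ≈ 0.6410
After the link scanner='clean': P(spam) = 0.1·0.6410 / (0.1·0.6410 + 0.2·0.3590) ≈ 0.4717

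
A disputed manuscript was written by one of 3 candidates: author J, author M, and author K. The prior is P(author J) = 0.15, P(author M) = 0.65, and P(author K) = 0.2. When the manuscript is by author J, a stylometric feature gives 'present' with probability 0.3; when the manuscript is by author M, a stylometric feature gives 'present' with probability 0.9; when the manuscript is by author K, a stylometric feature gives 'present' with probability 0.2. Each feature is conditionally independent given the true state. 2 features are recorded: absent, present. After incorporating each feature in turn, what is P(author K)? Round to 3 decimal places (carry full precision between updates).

0.262

After 'absent': normaliser = 0.7·0.1500 + 0.1·0.6500 + 0.8·0.2000; P(author J) ≈ 0.3182, P(author M) ≈ 0.1970, P(author K) ≈ 0.4848
After 'present': normaliser = 0.3·0.3182 + 0.9·0.1970 + 0.2·0.4848; P(author J) ≈ 0.2582, P(author M) ≈ 0.4795, P(author K) ≈ 0.2623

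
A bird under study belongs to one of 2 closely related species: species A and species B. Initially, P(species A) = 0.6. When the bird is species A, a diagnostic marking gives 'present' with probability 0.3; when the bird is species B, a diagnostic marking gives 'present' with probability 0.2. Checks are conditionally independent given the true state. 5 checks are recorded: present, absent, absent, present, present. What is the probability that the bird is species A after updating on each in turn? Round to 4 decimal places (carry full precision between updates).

0.7949

After 'present': P(species A) = 0.3·0.6000 / (0.3·0.6000 + 0.2·0.4000) ≈ 0.6923
After 'absent': P(species A) = 0.7·0.6923 / (0.7·0.6923 + 0.8·0.3077) ≈ 0.6632
After 'absent': P(species A) = 0.7·0.6632 / (0.7·0.6632 + 0.8·0.3368) ≈ 0.6327
After 'present': P(species A) = 0.3·0.6327 / (0.3·0.6327 + 0.2·0.3673) ≈ 0.7210
After 'present': P(species A) = 0.3·0.7210 / (0.3·0.7210 + 0.2·0.2790) ≈ 0.7949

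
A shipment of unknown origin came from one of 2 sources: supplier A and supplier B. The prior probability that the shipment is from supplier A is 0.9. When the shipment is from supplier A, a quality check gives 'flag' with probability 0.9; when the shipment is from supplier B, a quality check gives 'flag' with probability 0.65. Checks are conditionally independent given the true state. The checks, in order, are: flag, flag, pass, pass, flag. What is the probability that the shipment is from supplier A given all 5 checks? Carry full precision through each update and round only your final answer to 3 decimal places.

Apply Bayes' rule sequentially, carrying P(supplier A) forward.
After 'flag': P(supplier A) = 0.9·0.9000 / (0.9·0.9000 + 0.65·0.1000) ≈ 0.9257
After 'flag': P(supplier A) = 0.9·0.9257 / (0.9·0.9257 + 0.65·0.0743) ≈ 0.9452
After 'pass': P(supplier A) = 0.1·0.9452 / (0.1·0.9452 + 0.35·0.0548) ≈ 0.8314
After 'pass': P(supplier A) = 0.1·0.8314 / (0.1·0.8314 + 0.35·0.1686) ≈ 0.5848
After 'flag': P(supplier A) = 0.9·0.5848 / (0.9·0.5848 + 0.65·0.4152) ≈ 0.6610

0.661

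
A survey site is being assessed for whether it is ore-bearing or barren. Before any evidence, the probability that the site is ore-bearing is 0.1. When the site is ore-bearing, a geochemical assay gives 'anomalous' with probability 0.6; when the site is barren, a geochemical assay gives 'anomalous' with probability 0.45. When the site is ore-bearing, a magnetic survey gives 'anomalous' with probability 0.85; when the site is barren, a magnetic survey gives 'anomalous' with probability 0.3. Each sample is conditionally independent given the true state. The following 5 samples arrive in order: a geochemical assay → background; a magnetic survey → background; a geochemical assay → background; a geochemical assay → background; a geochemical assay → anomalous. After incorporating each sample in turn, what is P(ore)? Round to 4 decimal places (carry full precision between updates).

0.0121

After a geochemical assay='background': P(ore) = 0.4·0.1000 / (0.4·0.1000 + 0.55·0.9000) ≈ 0.0748
After a magnetic survey='background': P(ore) = 0.15·0.0748 / (0.15·0.0748 + 0.7·0.9252) ≈ 0.0170
After a geochemical assay='background': P(ore) = 0.4·0.0170 / (0.4·0.0170 + 0.55·0.9830) ≈ 0.0124
After a geochemical assay='background': P(ore) = 0.4·0.0124 / (0.4·0.0124 + 0.55·0.9876) ≈ 0.0091
After a geochemical assay='anomalous': P(ore) = 0.6·0.0091 / (0.6·0.0091 + 0.45·0.9909) ≈ 0.0121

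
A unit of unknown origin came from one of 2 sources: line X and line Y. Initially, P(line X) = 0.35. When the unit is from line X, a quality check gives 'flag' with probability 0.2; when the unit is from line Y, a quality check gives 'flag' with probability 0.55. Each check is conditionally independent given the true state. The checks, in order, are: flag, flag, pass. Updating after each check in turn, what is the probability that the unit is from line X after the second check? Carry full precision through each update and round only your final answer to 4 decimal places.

0.0665

After 'flag': P(line X) = 0.2·0.3500 / (0.2·0.3500 + 0.55·0.6500) ≈ 0.1637
After 'flag': P(line X) = 0.2·0.1637 / (0.2·0.1637 + 0.55·0.8363) ≈ 0.0665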